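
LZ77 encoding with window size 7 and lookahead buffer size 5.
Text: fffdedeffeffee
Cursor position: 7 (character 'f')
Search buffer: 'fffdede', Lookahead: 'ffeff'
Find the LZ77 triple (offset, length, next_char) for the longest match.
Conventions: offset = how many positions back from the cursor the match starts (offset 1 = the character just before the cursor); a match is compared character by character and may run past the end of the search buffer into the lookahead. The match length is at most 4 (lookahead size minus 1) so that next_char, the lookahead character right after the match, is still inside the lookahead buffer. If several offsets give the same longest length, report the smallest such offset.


Try each offset into the search buffer:
  offset=1 (pos 6, char 'e'): match length 0
  offset=2 (pos 5, char 'd'): match length 0
  offset=3 (pos 4, char 'e'): match length 0
  offset=4 (pos 3, char 'd'): match length 0
  offset=5 (pos 2, char 'f'): match length 1
  offset=6 (pos 1, char 'f'): match length 2
  offset=7 (pos 0, char 'f'): match length 2
Longest match has length 2, found at offsets 6, 7; take the smallest, offset 6.
next_char = character at position 7 + 2 = 9 -> 'e'

Best match: offset=6, length=2 (matching 'ff' starting at position 1)
LZ77 triple: (6, 2, 'e')


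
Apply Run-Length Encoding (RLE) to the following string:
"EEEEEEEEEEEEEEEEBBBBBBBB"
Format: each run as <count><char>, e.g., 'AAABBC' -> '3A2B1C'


Scanning runs left to right:
  i=0: run of 'E' x 16 -> '16E'
  i=16: run of 'B' x 8 -> '8B'

RLE = 16E8B


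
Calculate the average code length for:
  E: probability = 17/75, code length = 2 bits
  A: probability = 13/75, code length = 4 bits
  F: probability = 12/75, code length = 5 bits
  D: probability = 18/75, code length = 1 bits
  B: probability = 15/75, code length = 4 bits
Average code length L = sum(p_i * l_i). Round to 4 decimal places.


Weighted contributions p_i * l_i:
  E: (17/75) * 2 = 34/75
  A: (13/75) * 4 = 52/75
  F: (12/75) * 5 = 60/75
  D: (18/75) * 1 = 18/75
  B: (15/75) * 4 = 60/75
Sum = (34 + 52 + 60 + 18 + 60)/75 = 224/75

L = 224/75 = 2.9867 bits/symbol


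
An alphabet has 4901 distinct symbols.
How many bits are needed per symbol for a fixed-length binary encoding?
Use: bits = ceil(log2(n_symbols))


log2(4901) = 12.2589
Bracket: 2^12 = 4096 < 4901 <= 2^13 = 8192
So ceil(log2(4901)) = 13

bits = ceil(log2(4901)) = ceil(12.2589) = 13 bits


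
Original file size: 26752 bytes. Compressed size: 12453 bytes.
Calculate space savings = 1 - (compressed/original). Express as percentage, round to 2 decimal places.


ratio = compressed/original = 12453/26752 = 0.465498
savings = 1 - ratio = 1 - 0.465498 = 0.534502
as a percentage: 0.534502 * 100 = 53.45%

Space savings = 1 - 12453/26752 = 53.45%


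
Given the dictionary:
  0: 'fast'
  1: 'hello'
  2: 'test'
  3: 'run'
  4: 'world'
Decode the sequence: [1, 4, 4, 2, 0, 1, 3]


Look up each index in the dictionary:
  1 -> 'hello'
  4 -> 'world'
  4 -> 'world'
  2 -> 'test'
  0 -> 'fast'
  1 -> 'hello'
  3 -> 'run'

Decoded: "hello world world test fast hello run"


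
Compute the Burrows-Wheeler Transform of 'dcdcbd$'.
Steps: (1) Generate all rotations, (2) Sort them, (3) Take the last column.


Rotations (sorted):
  0: $dcdcbd -> last char: d
  1: bd$dcdc -> last char: c
  2: cbd$dcd -> last char: d
  3: cdcbd$d -> last char: d
  4: d$dcdcb -> last char: b
  5: dcbd$dc -> last char: c
  6: dcdcbd$ -> last char: $


BWT = dcddbc$


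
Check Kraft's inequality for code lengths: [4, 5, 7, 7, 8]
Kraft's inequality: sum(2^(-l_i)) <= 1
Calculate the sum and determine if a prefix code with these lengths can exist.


Sum = 2^(-4) + 2^(-5) + 2^(-7) + 2^(-7) + 2^(-8)
    = 0.0625 + 0.03125 + 0.0078125 + 0.0078125 + 0.00390625
    = 29/256 = 0.11328125
Since 0.11328125 <= 1, Kraft's inequality IS satisfied.
A prefix code with these lengths CAN exist.

Kraft sum = 0.11328125. Satisfied.


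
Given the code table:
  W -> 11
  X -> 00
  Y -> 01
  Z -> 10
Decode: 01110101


Decoding:
01 -> Y
11 -> W
01 -> Y
01 -> Y


Result: YWYY


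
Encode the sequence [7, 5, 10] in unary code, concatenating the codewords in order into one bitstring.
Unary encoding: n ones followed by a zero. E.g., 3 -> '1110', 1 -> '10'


Encode each number as n ones followed by a terminating 0:
  7 -> 11111110 (8 bits)
  5 -> 111110 (6 bits)
  10 -> 11111111110 (11 bits)
Total length = 8 + 6 + 11 = 25 bits.

Unary([7, 5, 10]) = 1111111011111011111111110 (25 bits)


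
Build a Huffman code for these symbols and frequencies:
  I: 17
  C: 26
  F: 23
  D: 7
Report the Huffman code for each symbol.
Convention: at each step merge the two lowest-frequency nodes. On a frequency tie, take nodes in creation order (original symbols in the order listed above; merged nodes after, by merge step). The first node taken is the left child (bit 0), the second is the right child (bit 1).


Huffman tree construction:
Step 1: Merge D(7) + I(17) = 24
Step 2: Merge F(23) + (D+I)(24) = 47
Step 3: Merge C(26) + (F+(D+I))(47) = 73
Read each symbol's code off the tree from the root (left child = 0, right child = 1).

Codes:
  I: 111 (length 3)
  C: 0 (length 1)
  F: 10 (length 2)
  D: 110 (length 3)
Average code length: 144/73 = 1.9726 bits/symbol


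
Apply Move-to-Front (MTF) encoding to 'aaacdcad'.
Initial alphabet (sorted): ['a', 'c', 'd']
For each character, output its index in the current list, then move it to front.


MTF encoding:
'a': index 0 in ['a', 'c', 'd'] -> ['a', 'c', 'd']
'a': index 0 in ['a', 'c', 'd'] -> ['a', 'c', 'd']
'a': index 0 in ['a', 'c', 'd'] -> ['a', 'c', 'd']
'c': index 1 in ['a', 'c', 'd'] -> ['c', 'a', 'd']
'd': index 2 in ['c', 'a', 'd'] -> ['d', 'c', 'a']
'c': index 1 in ['d', 'c', 'a'] -> ['c', 'd', 'a']
'a': index 2 in ['c', 'd', 'a'] -> ['a', 'c', 'd']
'd': index 2 in ['a', 'c', 'd'] -> ['d', 'a', 'c']


Output: [0, 0, 0, 1, 2, 1, 2, 2]


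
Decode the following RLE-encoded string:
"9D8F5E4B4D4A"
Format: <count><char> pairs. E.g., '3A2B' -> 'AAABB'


Expanding each <count><char> pair:
  9D -> 'DDDDDDDDD'
  8F -> 'FFFFFFFF'
  5E -> 'EEEEE'
  4B -> 'BBBB'
  4D -> 'DDDD'
  4A -> 'AAAA'

Decoded = DDDDDDDDDFFFFFFFFEEEEEBBBBDDDDAAAA


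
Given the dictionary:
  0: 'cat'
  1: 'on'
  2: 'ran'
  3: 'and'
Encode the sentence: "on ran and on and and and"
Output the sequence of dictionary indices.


Look up each word in the dictionary:
  'on' -> 1
  'ran' -> 2
  'and' -> 3
  'on' -> 1
  'and' -> 3
  'and' -> 3
  'and' -> 3

Encoded: [1, 2, 3, 1, 3, 3, 3]


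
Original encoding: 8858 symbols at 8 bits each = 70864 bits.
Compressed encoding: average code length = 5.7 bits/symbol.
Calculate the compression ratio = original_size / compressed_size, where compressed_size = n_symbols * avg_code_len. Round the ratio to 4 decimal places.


original_size = n_symbols * orig_bits = 8858 * 8 = 70864 bits
compressed_size = n_symbols * avg_code_len = 8858 * 5.7 = 50490.6 bits
ratio = original_size / compressed_size = 70864 / 50490.6 = 1.4035

Compression ratio = 1.4035


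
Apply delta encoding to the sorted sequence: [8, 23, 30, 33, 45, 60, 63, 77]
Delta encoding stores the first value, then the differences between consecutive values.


First value: 8
Deltas:
  23 - 8 = 15
  30 - 23 = 7
  33 - 30 = 3
  45 - 33 = 12
  60 - 45 = 15
  63 - 60 = 3
  77 - 63 = 14


Delta encoded: [8, 15, 7, 3, 12, 15, 3, 14]


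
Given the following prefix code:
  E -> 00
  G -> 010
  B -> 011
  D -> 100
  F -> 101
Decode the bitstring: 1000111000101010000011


Decoding step by step:
Bits 100 -> D
Bits 011 -> B
Bits 100 -> D
Bits 010 -> G
Bits 101 -> F
Bits 00 -> E
Bits 00 -> E
Bits 011 -> B


Decoded message: DBDGFEEB


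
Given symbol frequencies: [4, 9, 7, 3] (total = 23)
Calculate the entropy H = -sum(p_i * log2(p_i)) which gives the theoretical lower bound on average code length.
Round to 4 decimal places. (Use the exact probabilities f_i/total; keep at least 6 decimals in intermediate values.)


Per-symbol terms -p_i * log2(p_i) with p_i = f_i/23:
  p = 4/23 = 0.173913: log2(p) = -2.523562, -p*log2(p) = 0.438880
  p = 9/23 = 0.391304: log2(p) = -1.353637, -p*log2(p) = 0.529684
  p = 7/23 = 0.304348: log2(p) = -1.716207, -p*log2(p) = 0.522324
  p = 3/23 = 0.130435: log2(p) = -2.938599, -p*log2(p) = 0.383296
H = 0.438880 + 0.529684 + 0.522324 + 0.383296 = 1.874184

H = 1.8742 bits/symbol


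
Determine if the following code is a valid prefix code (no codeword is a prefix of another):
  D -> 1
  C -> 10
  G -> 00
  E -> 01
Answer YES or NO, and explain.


Checking each pair (does one codeword prefix another?):
  D='1' vs C='10': prefix -- VIOLATION

NO -- this is NOT a valid prefix code. D (1) is a prefix of C (10).


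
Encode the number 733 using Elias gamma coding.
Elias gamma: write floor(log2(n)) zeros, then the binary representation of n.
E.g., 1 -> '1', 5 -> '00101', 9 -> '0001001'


num_bits = floor(log2(733)) + 1 = 10
leading_zeros = num_bits - 1 = 9
binary(733) = 1011011101

Elias gamma(733) = '000000000' + '1011011101' = 0000000001011011101 (19 bits)


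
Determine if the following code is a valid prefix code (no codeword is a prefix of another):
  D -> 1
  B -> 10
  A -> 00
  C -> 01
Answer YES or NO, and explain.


Checking each pair (does one codeword prefix another?):
  D='1' vs B='10': prefix -- VIOLATION

NO -- this is NOT a valid prefix code. D (1) is a prefix of B (10).


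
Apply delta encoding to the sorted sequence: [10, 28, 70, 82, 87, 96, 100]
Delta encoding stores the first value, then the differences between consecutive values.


First value: 10
Deltas:
  28 - 10 = 18
  70 - 28 = 42
  82 - 70 = 12
  87 - 82 = 5
  96 - 87 = 9
  100 - 96 = 4


Delta encoded: [10, 18, 42, 12, 5, 9, 4]


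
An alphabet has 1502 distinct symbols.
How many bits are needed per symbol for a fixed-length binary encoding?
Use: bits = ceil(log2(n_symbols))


log2(1502) = 10.5527
Bracket: 2^10 = 1024 < 1502 <= 2^11 = 2048
So ceil(log2(1502)) = 11

bits = ceil(log2(1502)) = ceil(10.5527) = 11 bits


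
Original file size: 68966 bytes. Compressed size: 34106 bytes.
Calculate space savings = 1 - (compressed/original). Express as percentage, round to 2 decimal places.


ratio = compressed/original = 34106/68966 = 0.494534
savings = 1 - ratio = 1 - 0.494534 = 0.505466
as a percentage: 0.505466 * 100 = 50.55%

Space savings = 1 - 34106/68966 = 50.55%


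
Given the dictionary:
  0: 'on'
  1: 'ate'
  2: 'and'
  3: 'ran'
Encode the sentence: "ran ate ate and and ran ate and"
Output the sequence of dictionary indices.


Look up each word in the dictionary:
  'ran' -> 3
  'ate' -> 1
  'ate' -> 1
  'and' -> 2
  'and' -> 2
  'ran' -> 3
  'ate' -> 1
  'and' -> 2

Encoded: [3, 1, 1, 2, 2, 3, 1, 2]


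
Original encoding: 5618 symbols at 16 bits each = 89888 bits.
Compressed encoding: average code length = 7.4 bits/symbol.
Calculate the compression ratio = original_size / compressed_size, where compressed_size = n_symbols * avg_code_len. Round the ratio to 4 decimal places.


original_size = n_symbols * orig_bits = 5618 * 16 = 89888 bits
compressed_size = n_symbols * avg_code_len = 5618 * 7.4 = 41573.2 bits
ratio = original_size / compressed_size = 89888 / 41573.2 = 2.1622

Compression ratio = 2.1622


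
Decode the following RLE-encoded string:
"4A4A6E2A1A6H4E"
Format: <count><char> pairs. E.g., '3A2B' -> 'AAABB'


Expanding each <count><char> pair:
  4A -> 'AAAA'
  4A -> 'AAAA'
  6E -> 'EEEEEE'
  2A -> 'AA'
  1A -> 'A'
  6H -> 'HHHHHH'
  4E -> 'EEEE'

Decoded = AAAAAAAAEEEEEEAAAHHHHHHEEEE


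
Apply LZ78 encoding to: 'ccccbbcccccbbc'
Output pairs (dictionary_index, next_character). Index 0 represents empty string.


LZ78 encoding steps:
Dictionary: {0: ''}
Step 1: w='' (idx 0), next='c' -> output (0, 'c'), add 'c' as idx 1
Step 2: w='c' (idx 1), next='c' -> output (1, 'c'), add 'cc' as idx 2
Step 3: w='c' (idx 1), next='b' -> output (1, 'b'), add 'cb' as idx 3
Step 4: w='' (idx 0), next='b' -> output (0, 'b'), add 'b' as idx 4
Step 5: w='cc' (idx 2), next='c' -> output (2, 'c'), add 'ccc' as idx 5
Step 6: w='cc' (idx 2), next='b' -> output (2, 'b'), add 'ccb' as idx 6
Step 7: w='b' (idx 4), next='c' -> output (4, 'c'), add 'bc' as idx 7


Encoded: [(0, 'c'), (1, 'c'), (1, 'b'), (0, 'b'), (2, 'c'), (2, 'b'), (4, 'c')]


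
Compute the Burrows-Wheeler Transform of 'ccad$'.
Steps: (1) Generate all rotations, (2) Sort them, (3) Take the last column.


Rotations (sorted):
  0: $ccad -> last char: d
  1: ad$cc -> last char: c
  2: cad$c -> last char: c
  3: ccad$ -> last char: $
  4: d$cca -> last char: a


BWT = dcc$a


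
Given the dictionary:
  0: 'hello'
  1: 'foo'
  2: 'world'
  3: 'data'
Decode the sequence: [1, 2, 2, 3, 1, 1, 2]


Look up each index in the dictionary:
  1 -> 'foo'
  2 -> 'world'
  2 -> 'world'
  3 -> 'data'
  1 -> 'foo'
  1 -> 'foo'
  2 -> 'world'

Decoded: "foo world world data foo foo world"


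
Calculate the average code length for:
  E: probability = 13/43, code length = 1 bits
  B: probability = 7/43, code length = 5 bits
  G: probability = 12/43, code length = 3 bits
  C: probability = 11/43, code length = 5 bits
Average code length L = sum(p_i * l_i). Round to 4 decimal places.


Weighted contributions p_i * l_i:
  E: (13/43) * 1 = 13/43
  B: (7/43) * 5 = 35/43
  G: (12/43) * 3 = 36/43
  C: (11/43) * 5 = 55/43
Sum = (13 + 35 + 36 + 55)/43 = 139/43

L = 139/43 = 3.2326 bits/symbol


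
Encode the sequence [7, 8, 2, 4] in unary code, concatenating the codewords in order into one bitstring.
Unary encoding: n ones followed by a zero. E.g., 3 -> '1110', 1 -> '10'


Encode each number as n ones followed by a terminating 0:
  7 -> 11111110 (8 bits)
  8 -> 111111110 (9 bits)
  2 -> 110 (3 bits)
  4 -> 11110 (5 bits)
Total length = 8 + 9 + 3 + 5 = 25 bits.

Unary([7, 8, 2, 4]) = 1111111011111111011011110 (25 bits)


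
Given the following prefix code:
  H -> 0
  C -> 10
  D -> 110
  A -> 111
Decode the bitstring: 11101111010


Decoding step by step:
Bits 111 -> A
Bits 0 -> H
Bits 111 -> A
Bits 10 -> C
Bits 10 -> C


Decoded message: AHACC


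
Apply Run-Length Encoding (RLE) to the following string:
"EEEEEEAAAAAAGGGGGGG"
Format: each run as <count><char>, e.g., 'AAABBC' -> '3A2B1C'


Scanning runs left to right:
  i=0: run of 'E' x 6 -> '6E'
  i=6: run of 'A' x 6 -> '6A'
  i=12: run of 'G' x 7 -> '7G'

RLE = 6E6A7G


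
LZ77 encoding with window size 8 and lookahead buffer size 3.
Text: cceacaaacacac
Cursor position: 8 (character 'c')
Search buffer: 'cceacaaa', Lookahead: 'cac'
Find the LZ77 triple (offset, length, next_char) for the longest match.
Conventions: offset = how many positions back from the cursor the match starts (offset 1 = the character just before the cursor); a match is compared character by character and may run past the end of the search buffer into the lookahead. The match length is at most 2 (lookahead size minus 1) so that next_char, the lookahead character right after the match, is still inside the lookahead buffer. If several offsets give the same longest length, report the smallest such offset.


Try each offset into the search buffer:
  offset=1 (pos 7, char 'a'): match length 0
  offset=2 (pos 6, char 'a'): match length 0
  offset=3 (pos 5, char 'a'): match length 0
  offset=4 (pos 4, char 'c'): match length 2
  offset=5 (pos 3, char 'a'): match length 0
  offset=6 (pos 2, char 'e'): match length 0
  offset=7 (pos 1, char 'c'): match length 1
  offset=8 (pos 0, char 'c'): match length 1
Longest match has length 2 at offset 4.
next_char = character at position 8 + 2 = 10 -> 'c'

Best match: offset=4, length=2 (matching 'ca' starting at position 4)
LZ77 triple: (4, 2, 'c')


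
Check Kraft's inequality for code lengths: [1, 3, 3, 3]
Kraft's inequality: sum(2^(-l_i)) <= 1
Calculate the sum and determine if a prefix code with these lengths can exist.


Sum = 2^(-1) + 2^(-3) + 2^(-3) + 2^(-3)
    = 0.5 + 0.125 + 0.125 + 0.125
    = 7/8 = 0.875
Since 0.875 <= 1, Kraft's inequality IS satisfied.
A prefix code with these lengths CAN exist.

Kraft sum = 0.875. Satisfied.


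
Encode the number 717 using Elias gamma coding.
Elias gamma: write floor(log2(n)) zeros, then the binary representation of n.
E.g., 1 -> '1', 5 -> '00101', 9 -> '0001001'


num_bits = floor(log2(717)) + 1 = 10
leading_zeros = num_bits - 1 = 9
binary(717) = 1011001101

Elias gamma(717) = '000000000' + '1011001101' = 0000000001011001101 (19 bits)


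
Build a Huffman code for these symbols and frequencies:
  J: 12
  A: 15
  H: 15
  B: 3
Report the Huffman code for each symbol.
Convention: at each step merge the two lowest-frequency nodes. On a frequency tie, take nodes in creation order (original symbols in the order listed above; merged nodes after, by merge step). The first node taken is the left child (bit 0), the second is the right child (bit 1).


Huffman tree construction:
Step 1: Merge B(3) + J(12) = 15
Step 2: Merge A(15) + H(15) = 30
Step 3: Merge (B+J)(15) + (A+H)(30) = 45
Read each symbol's code off the tree from the root (left child = 0, right child = 1).

Codes:
  J: 01 (length 2)
  A: 10 (length 2)
  H: 11 (length 2)
  B: 00 (length 2)
Average code length: 90/45 = 2.0000 bits/symbol


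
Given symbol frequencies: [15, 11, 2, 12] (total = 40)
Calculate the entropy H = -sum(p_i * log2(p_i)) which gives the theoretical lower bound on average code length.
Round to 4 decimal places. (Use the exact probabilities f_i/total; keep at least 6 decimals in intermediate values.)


Per-symbol terms -p_i * log2(p_i) with p_i = f_i/40:
  p = 15/40 = 0.375000: log2(p) = -1.415037, -p*log2(p) = 0.530639
  p = 11/40 = 0.275000: log2(p) = -1.862496, -p*log2(p) = 0.512187
  p = 2/40 = 0.050000: log2(p) = -4.321928, -p*log2(p) = 0.216096
  p = 12/40 = 0.300000: log2(p) = -1.736966, -p*log2(p) = 0.521090
H = 0.530639 + 0.512187 + 0.216096 + 0.521090 = 1.780012

H = 1.78 bits/symbol


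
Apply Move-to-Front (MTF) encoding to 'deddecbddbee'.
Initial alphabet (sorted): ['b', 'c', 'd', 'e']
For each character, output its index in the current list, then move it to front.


MTF encoding:
'd': index 2 in ['b', 'c', 'd', 'e'] -> ['d', 'b', 'c', 'e']
'e': index 3 in ['d', 'b', 'c', 'e'] -> ['e', 'd', 'b', 'c']
'd': index 1 in ['e', 'd', 'b', 'c'] -> ['d', 'e', 'b', 'c']
'd': index 0 in ['d', 'e', 'b', 'c'] -> ['d', 'e', 'b', 'c']
'e': index 1 in ['d', 'e', 'b', 'c'] -> ['e', 'd', 'b', 'c']
'c': index 3 in ['e', 'd', 'b', 'c'] -> ['c', 'e', 'd', 'b']
'b': index 3 in ['c', 'e', 'd', 'b'] -> ['b', 'c', 'e', 'd']
'd': index 3 in ['b', 'c', 'e', 'd'] -> ['d', 'b', 'c', 'e']
'd': index 0 in ['d', 'b', 'c', 'e'] -> ['d', 'b', 'c', 'e']
'b': index 1 in ['d', 'b', 'c', 'e'] -> ['b', 'd', 'c', 'e']
'e': index 3 in ['b', 'd', 'c', 'e'] -> ['e', 'b', 'd', 'c']
'e': index 0 in ['e', 'b', 'd', 'c'] -> ['e', 'b', 'd', 'c']


Output: [2, 3, 1, 0, 1, 3, 3, 3, 0, 1, 3, 0]


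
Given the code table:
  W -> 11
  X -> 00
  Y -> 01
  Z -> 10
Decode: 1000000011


Decoding:
10 -> Z
00 -> X
00 -> X
00 -> X
11 -> W


Result: ZXXXW


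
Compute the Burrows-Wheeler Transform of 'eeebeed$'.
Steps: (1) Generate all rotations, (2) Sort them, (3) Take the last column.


Rotations (sorted):
  0: $eeebeed -> last char: d
  1: beed$eee -> last char: e
  2: d$eeebee -> last char: e
  3: ebeed$ee -> last char: e
  4: ed$eeebe -> last char: e
  5: eebeed$e -> last char: e
  6: eed$eeeb -> last char: b
  7: eeebeed$ -> last char: $


BWT = deeeeeb$


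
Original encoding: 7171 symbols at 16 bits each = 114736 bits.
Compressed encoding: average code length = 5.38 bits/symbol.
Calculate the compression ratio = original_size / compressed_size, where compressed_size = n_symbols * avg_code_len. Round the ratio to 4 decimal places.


original_size = n_symbols * orig_bits = 7171 * 16 = 114736 bits
compressed_size = n_symbols * avg_code_len = 7171 * 5.38 = 38579.98 bits
ratio = original_size / compressed_size = 114736 / 38579.98 = 2.974

Compression ratio = 2.974


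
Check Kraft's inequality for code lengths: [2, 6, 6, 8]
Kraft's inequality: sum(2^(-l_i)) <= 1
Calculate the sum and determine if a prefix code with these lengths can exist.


Sum = 2^(-2) + 2^(-6) + 2^(-6) + 2^(-8)
    = 0.25 + 0.015625 + 0.015625 + 0.00390625
    = 73/256 = 0.28515625
Since 0.28515625 <= 1, Kraft's inequality IS satisfied.
A prefix code with these lengths CAN exist.

Kraft sum = 0.28515625. Satisfied.


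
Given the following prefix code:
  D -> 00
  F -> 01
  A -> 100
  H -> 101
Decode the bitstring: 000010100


Decoding step by step:
Bits 00 -> D
Bits 00 -> D
Bits 101 -> H
Bits 00 -> D


Decoded message: DDHD


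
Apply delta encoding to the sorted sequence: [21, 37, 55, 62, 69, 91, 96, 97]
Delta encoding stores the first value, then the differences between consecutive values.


First value: 21
Deltas:
  37 - 21 = 16
  55 - 37 = 18
  62 - 55 = 7
  69 - 62 = 7
  91 - 69 = 22
  96 - 91 = 5
  97 - 96 = 1


Delta encoded: [21, 16, 18, 7, 7, 22, 5, 1]


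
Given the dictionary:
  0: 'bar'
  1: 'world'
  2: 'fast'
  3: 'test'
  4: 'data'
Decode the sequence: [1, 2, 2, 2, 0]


Look up each index in the dictionary:
  1 -> 'world'
  2 -> 'fast'
  2 -> 'fast'
  2 -> 'fast'
  0 -> 'bar'

Decoded: "world fast fast fast bar"


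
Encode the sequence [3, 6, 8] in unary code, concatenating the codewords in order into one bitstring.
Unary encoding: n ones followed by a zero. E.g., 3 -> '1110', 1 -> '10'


Encode each number as n ones followed by a terminating 0:
  3 -> 1110 (4 bits)
  6 -> 1111110 (7 bits)
  8 -> 111111110 (9 bits)
Total length = 4 + 7 + 9 = 20 bits.

Unary([3, 6, 8]) = 11101111110111111110 (20 bits)


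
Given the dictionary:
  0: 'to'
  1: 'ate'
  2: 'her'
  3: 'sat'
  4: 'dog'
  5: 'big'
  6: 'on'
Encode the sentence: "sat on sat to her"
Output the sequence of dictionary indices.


Look up each word in the dictionary:
  'sat' -> 3
  'on' -> 6
  'sat' -> 3
  'to' -> 0
  'her' -> 2

Encoded: [3, 6, 3, 0, 2]


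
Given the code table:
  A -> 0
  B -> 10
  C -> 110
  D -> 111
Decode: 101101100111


Decoding:
10 -> B
110 -> C
110 -> C
0 -> A
111 -> D


Result: BCCAD


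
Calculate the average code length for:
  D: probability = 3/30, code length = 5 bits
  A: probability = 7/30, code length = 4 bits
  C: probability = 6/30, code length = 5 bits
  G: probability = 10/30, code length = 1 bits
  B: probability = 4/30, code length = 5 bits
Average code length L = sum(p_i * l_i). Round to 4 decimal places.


Weighted contributions p_i * l_i:
  D: (3/30) * 5 = 15/30
  A: (7/30) * 4 = 28/30
  C: (6/30) * 5 = 30/30
  G: (10/30) * 1 = 10/30
  B: (4/30) * 5 = 20/30
Sum = (15 + 28 + 30 + 10 + 20)/30 = 103/30

L = 103/30 = 3.4333 bits/symbol


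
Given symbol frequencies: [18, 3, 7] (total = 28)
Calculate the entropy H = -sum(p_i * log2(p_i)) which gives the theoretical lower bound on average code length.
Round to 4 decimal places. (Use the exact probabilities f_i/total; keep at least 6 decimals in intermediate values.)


Per-symbol terms -p_i * log2(p_i) with p_i = f_i/28:
  p = 18/28 = 0.642857: log2(p) = -0.637430, -p*log2(p) = 0.409776
  p = 3/28 = 0.107143: log2(p) = -3.222392, -p*log2(p) = 0.345256
  p = 7/28 = 0.250000: log2(p) = -2.000000, -p*log2(p) = 0.500000
H = 0.409776 + 0.345256 + 0.500000 = 1.255032

H = 1.255 bits/symbol


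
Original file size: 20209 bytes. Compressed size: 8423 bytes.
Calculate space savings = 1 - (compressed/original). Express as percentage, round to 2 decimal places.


ratio = compressed/original = 8423/20209 = 0.416794
savings = 1 - ratio = 1 - 0.416794 = 0.583206
as a percentage: 0.583206 * 100 = 58.32%

Space savings = 1 - 8423/20209 = 58.32%


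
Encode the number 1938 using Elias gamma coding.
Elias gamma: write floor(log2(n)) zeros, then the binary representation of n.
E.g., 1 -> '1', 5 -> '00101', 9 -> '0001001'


num_bits = floor(log2(1938)) + 1 = 11
leading_zeros = num_bits - 1 = 10
binary(1938) = 11110010010

Elias gamma(1938) = '0000000000' + '11110010010' = 000000000011110010010 (21 bits)


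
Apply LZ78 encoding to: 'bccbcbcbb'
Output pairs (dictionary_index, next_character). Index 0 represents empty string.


LZ78 encoding steps:
Dictionary: {0: ''}
Step 1: w='' (idx 0), next='b' -> output (0, 'b'), add 'b' as idx 1
Step 2: w='' (idx 0), next='c' -> output (0, 'c'), add 'c' as idx 2
Step 3: w='c' (idx 2), next='b' -> output (2, 'b'), add 'cb' as idx 3
Step 4: w='cb' (idx 3), next='c' -> output (3, 'c'), add 'cbc' as idx 4
Step 5: w='b' (idx 1), next='b' -> output (1, 'b'), add 'bb' as idx 5


Encoded: [(0, 'b'), (0, 'c'), (2, 'b'), (3, 'c'), (1, 'b')]


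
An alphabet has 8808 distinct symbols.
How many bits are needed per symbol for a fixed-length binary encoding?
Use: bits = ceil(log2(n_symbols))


log2(8808) = 13.1046
Bracket: 2^13 = 8192 < 8808 <= 2^14 = 16384
So ceil(log2(8808)) = 14

bits = ceil(log2(8808)) = ceil(13.1046) = 14 bits


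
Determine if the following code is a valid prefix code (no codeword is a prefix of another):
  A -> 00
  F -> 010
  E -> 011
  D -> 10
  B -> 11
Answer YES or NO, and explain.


Checking each pair (does one codeword prefix another?):
  A='00' vs F='010': no prefix
  A='00' vs E='011': no prefix
  A='00' vs D='10': no prefix
  A='00' vs B='11': no prefix
  F='010' vs A='00': no prefix
  F='010' vs E='011': no prefix
  F='010' vs D='10': no prefix
  F='010' vs B='11': no prefix
  E='011' vs A='00': no prefix
  E='011' vs F='010': no prefix
  E='011' vs D='10': no prefix
  E='011' vs B='11': no prefix
  D='10' vs A='00': no prefix
  D='10' vs F='010': no prefix
  D='10' vs E='011': no prefix
  D='10' vs B='11': no prefix
  B='11' vs A='00': no prefix
  B='11' vs F='010': no prefix
  B='11' vs E='011': no prefix
  B='11' vs D='10': no prefix
No violation found over all pairs.

YES -- this is a valid prefix code. No codeword is a prefix of any other codeword.


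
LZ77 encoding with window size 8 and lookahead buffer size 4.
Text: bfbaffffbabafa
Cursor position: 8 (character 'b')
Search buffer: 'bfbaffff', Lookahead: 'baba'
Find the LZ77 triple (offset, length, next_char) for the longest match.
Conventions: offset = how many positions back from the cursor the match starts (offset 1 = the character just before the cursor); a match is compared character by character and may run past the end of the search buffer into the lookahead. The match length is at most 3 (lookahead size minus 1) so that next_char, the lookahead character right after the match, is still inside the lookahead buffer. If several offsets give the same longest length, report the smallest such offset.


Try each offset into the search buffer:
  offset=1 (pos 7, char 'f'): match length 0
  offset=2 (pos 6, char 'f'): match length 0
  offset=3 (pos 5, char 'f'): match length 0
  offset=4 (pos 4, char 'f'): match length 0
  offset=5 (pos 3, char 'a'): match length 0
  offset=6 (pos 2, char 'b'): match length 2
  offset=7 (pos 1, char 'f'): match length 0
  offset=8 (pos 0, char 'b'): match length 1
Longest match has length 2 at offset 6.
next_char = character at position 8 + 2 = 10 -> 'b'

Best match: offset=6, length=2 (matching 'ba' starting at position 2)
LZ77 triple: (6, 2, 'b')


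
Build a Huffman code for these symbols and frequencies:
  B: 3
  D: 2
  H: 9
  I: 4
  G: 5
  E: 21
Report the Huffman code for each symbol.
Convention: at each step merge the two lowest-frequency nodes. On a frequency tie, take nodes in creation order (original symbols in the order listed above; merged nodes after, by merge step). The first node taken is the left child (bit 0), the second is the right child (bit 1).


Huffman tree construction:
Step 1: Merge D(2) + B(3) = 5
Step 2: Merge I(4) + G(5) = 9
Step 3: Merge (D+B)(5) + H(9) = 14
Step 4: Merge (I+G)(9) + ((D+B)+H)(14) = 23
Step 5: Merge E(21) + ((I+G)+((D+B)+H))(23) = 44
Read each symbol's code off the tree from the root (left child = 0, right child = 1).

Codes:
  B: 1101 (length 4)
  D: 1100 (length 4)
  H: 111 (length 3)
  I: 100 (length 3)
  G: 101 (length 3)
  E: 0 (length 1)
Average code length: 95/44 = 2.1591 bits/symbol


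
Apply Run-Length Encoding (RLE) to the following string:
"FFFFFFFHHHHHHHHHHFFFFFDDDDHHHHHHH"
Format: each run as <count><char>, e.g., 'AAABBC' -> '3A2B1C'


Scanning runs left to right:
  i=0: run of 'F' x 7 -> '7F'
  i=7: run of 'H' x 10 -> '10H'
  i=17: run of 'F' x 5 -> '5F'
  i=22: run of 'D' x 4 -> '4D'
  i=26: run of 'H' x 7 -> '7H'

RLE = 7F10H5F4D7H


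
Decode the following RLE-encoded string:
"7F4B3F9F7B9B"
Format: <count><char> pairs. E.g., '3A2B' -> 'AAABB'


Expanding each <count><char> pair:
  7F -> 'FFFFFFF'
  4B -> 'BBBB'
  3F -> 'FFF'
  9F -> 'FFFFFFFFF'
  7B -> 'BBBBBBB'
  9B -> 'BBBBBBBBB'

Decoded = FFFFFFFBBBBFFFFFFFFFFFFBBBBBBBBBBBBBBBB


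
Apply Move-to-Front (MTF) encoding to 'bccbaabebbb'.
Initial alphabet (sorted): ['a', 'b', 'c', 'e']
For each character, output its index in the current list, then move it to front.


MTF encoding:
'b': index 1 in ['a', 'b', 'c', 'e'] -> ['b', 'a', 'c', 'e']
'c': index 2 in ['b', 'a', 'c', 'e'] -> ['c', 'b', 'a', 'e']
'c': index 0 in ['c', 'b', 'a', 'e'] -> ['c', 'b', 'a', 'e']
'b': index 1 in ['c', 'b', 'a', 'e'] -> ['b', 'c', 'a', 'e']
'a': index 2 in ['b', 'c', 'a', 'e'] -> ['a', 'b', 'c', 'e']
'a': index 0 in ['a', 'b', 'c', 'e'] -> ['a', 'b', 'c', 'e']
'b': index 1 in ['a', 'b', 'c', 'e'] -> ['b', 'a', 'c', 'e']
'e': index 3 in ['b', 'a', 'c', 'e'] -> ['e', 'b', 'a', 'c']
'b': index 1 in ['e', 'b', 'a', 'c'] -> ['b', 'e', 'a', 'c']
'b': index 0 in ['b', 'e', 'a', 'c'] -> ['b', 'e', 'a', 'c']
'b': index 0 in ['b', 'e', 'a', 'c'] -> ['b', 'e', 'a', 'c']


Output: [1, 2, 0, 1, 2, 0, 1, 3, 1, 0, 0]


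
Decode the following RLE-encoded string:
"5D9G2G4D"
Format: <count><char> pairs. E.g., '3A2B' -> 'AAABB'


Expanding each <count><char> pair:
  5D -> 'DDDDD'
  9G -> 'GGGGGGGGG'
  2G -> 'GG'
  4D -> 'DDDD'

Decoded = DDDDDGGGGGGGGGGGDDDD


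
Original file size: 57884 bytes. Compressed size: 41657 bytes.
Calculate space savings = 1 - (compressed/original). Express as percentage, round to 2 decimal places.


ratio = compressed/original = 41657/57884 = 0.719663
savings = 1 - ratio = 1 - 0.719663 = 0.280337
as a percentage: 0.280337 * 100 = 28.03%

Space savings = 1 - 41657/57884 = 28.03%


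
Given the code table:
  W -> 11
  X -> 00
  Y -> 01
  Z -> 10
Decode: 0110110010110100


Decoding:
01 -> Y
10 -> Z
11 -> W
00 -> X
10 -> Z
11 -> W
01 -> Y
00 -> X


Result: YZWXZWYX


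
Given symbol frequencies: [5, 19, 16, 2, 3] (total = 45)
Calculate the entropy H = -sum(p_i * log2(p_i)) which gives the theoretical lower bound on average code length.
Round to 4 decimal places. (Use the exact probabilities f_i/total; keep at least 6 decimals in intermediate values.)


Per-symbol terms -p_i * log2(p_i) with p_i = f_i/45:
  p = 5/45 = 0.111111: log2(p) = -3.169925, -p*log2(p) = 0.352214
  p = 19/45 = 0.422222: log2(p) = -1.243926, -p*log2(p) = 0.525213
  p = 16/45 = 0.355556: log2(p) = -1.491853, -p*log2(p) = 0.530437
  p = 2/45 = 0.044444: log2(p) = -4.491853, -p*log2(p) = 0.199638
  p = 3/45 = 0.066667: log2(p) = -3.906891, -p*log2(p) = 0.260459
H = 0.352214 + 0.525213 + 0.530437 + 0.199638 + 0.260459 = 1.867961

H = 1.868 bits/symbol


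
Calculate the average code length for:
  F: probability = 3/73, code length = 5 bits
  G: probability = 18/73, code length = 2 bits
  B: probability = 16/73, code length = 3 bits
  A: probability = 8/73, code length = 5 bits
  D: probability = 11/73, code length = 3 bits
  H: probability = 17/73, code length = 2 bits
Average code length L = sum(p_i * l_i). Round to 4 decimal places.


Weighted contributions p_i * l_i:
  F: (3/73) * 5 = 15/73
  G: (18/73) * 2 = 36/73
  B: (16/73) * 3 = 48/73
  A: (8/73) * 5 = 40/73
  D: (11/73) * 3 = 33/73
  H: (17/73) * 2 = 34/73
Sum = (15 + 36 + 48 + 40 + 33 + 34)/73 = 206/73

L = 206/73 = 2.8219 bits/symbol


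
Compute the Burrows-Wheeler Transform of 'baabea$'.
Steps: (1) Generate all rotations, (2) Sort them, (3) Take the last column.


Rotations (sorted):
  0: $baabea -> last char: a
  1: a$baabe -> last char: e
  2: aabea$b -> last char: b
  3: abea$ba -> last char: a
  4: baabea$ -> last char: $
  5: bea$baa -> last char: a
  6: ea$baab -> last char: b


BWT = aeba$ab


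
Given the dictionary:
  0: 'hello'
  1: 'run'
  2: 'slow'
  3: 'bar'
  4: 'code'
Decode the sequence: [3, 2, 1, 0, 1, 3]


Look up each index in the dictionary:
  3 -> 'bar'
  2 -> 'slow'
  1 -> 'run'
  0 -> 'hello'
  1 -> 'run'
  3 -> 'bar'

Decoded: "bar slow run hello run bar"


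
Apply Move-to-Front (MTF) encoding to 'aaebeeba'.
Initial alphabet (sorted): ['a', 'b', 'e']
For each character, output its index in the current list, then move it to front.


MTF encoding:
'a': index 0 in ['a', 'b', 'e'] -> ['a', 'b', 'e']
'a': index 0 in ['a', 'b', 'e'] -> ['a', 'b', 'e']
'e': index 2 in ['a', 'b', 'e'] -> ['e', 'a', 'b']
'b': index 2 in ['e', 'a', 'b'] -> ['b', 'e', 'a']
'e': index 1 in ['b', 'e', 'a'] -> ['e', 'b', 'a']
'e': index 0 in ['e', 'b', 'a'] -> ['e', 'b', 'a']
'b': index 1 in ['e', 'b', 'a'] -> ['b', 'e', 'a']
'a': index 2 in ['b', 'e', 'a'] -> ['a', 'b', 'e']


Output: [0, 0, 2, 2, 1, 0, 1, 2]


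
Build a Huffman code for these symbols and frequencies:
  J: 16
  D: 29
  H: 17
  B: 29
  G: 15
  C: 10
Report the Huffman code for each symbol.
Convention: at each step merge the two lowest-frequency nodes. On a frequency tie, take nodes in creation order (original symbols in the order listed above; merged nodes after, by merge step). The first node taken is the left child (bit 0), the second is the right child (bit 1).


Huffman tree construction:
Step 1: Merge C(10) + G(15) = 25
Step 2: Merge J(16) + H(17) = 33
Step 3: Merge (C+G)(25) + D(29) = 54
Step 4: Merge B(29) + (J+H)(33) = 62
Step 5: Merge ((C+G)+D)(54) + (B+(J+H))(62) = 116
Read each symbol's code off the tree from the root (left child = 0, right child = 1).

Codes:
  J: 110 (length 3)
  D: 01 (length 2)
  H: 111 (length 3)
  B: 10 (length 2)
  G: 001 (length 3)
  C: 000 (length 3)
Average code length: 290/116 = 2.5000 bits/symbol


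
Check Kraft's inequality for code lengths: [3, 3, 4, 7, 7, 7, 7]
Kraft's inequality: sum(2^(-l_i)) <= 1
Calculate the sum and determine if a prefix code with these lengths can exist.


Sum = 2^(-3) + 2^(-3) + 2^(-4) + 2^(-7) + 2^(-7) + 2^(-7) + 2^(-7)
    = 0.125 + 0.125 + 0.0625 + 0.0078125 + 0.0078125 + 0.0078125 + 0.0078125
    = 44/128 = 0.34375
Since 0.34375 <= 1, Kraft's inequality IS satisfied.
A prefix code with these lengths CAN exist.

Kraft sum = 0.34375. Satisfied.


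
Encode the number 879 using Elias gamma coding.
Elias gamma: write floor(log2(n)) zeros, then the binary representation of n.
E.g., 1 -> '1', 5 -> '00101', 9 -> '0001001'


num_bits = floor(log2(879)) + 1 = 10
leading_zeros = num_bits - 1 = 9
binary(879) = 1101101111

Elias gamma(879) = '000000000' + '1101101111' = 0000000001101101111 (19 bits)


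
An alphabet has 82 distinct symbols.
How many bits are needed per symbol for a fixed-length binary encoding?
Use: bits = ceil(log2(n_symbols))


log2(82) = 6.3576
Bracket: 2^6 = 64 < 82 <= 2^7 = 128
So ceil(log2(82)) = 7

bits = ceil(log2(82)) = ceil(6.3576) = 7 bits


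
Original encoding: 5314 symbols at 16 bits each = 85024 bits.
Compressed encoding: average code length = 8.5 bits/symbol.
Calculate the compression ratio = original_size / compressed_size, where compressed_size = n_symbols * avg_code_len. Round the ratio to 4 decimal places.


original_size = n_symbols * orig_bits = 5314 * 16 = 85024 bits
compressed_size = n_symbols * avg_code_len = 5314 * 8.5 = 45169.0 bits
ratio = original_size / compressed_size = 85024 / 45169.0 = 1.8824

Compression ratio = 1.8824


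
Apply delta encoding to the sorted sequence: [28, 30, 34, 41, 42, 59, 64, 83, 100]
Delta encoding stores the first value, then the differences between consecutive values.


First value: 28
Deltas:
  30 - 28 = 2
  34 - 30 = 4
  41 - 34 = 7
  42 - 41 = 1
  59 - 42 = 17
  64 - 59 = 5
  83 - 64 = 19
  100 - 83 = 17


Delta encoded: [28, 2, 4, 7, 1, 17, 5, 19, 17]


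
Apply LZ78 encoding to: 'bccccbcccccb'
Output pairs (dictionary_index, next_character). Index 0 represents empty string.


LZ78 encoding steps:
Dictionary: {0: ''}
Step 1: w='' (idx 0), next='b' -> output (0, 'b'), add 'b' as idx 1
Step 2: w='' (idx 0), next='c' -> output (0, 'c'), add 'c' as idx 2
Step 3: w='c' (idx 2), next='c' -> output (2, 'c'), add 'cc' as idx 3
Step 4: w='c' (idx 2), next='b' -> output (2, 'b'), add 'cb' as idx 4
Step 5: w='cc' (idx 3), next='c' -> output (3, 'c'), add 'ccc' as idx 5
Step 6: w='cc' (idx 3), next='b' -> output (3, 'b'), add 'ccb' as idx 6


Encoded: [(0, 'b'), (0, 'c'), (2, 'c'), (2, 'b'), (3, 'c'), (3, 'b')]


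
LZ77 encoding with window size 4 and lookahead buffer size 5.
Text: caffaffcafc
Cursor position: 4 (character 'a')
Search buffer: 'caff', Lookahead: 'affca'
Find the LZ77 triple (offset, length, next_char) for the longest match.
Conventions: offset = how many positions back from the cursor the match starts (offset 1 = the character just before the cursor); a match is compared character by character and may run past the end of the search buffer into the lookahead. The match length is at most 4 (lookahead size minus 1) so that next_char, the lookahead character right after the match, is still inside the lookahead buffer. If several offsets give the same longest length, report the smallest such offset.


Try each offset into the search buffer:
  offset=1 (pos 3, char 'f'): match length 0
  offset=2 (pos 2, char 'f'): match length 0
  offset=3 (pos 1, char 'a'): match length 3
  offset=4 (pos 0, char 'c'): match length 0
Longest match has length 3 at offset 3.
next_char = character at position 4 + 3 = 7 -> 'c'

Best match: offset=3, length=3 (matching 'aff' starting at position 1)
LZ77 triple: (3, 3, 'c')


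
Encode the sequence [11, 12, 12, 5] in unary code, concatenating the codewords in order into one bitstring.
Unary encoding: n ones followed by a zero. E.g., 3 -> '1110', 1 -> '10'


Encode each number as n ones followed by a terminating 0:
  11 -> 111111111110 (12 bits)
  12 -> 1111111111110 (13 bits)
  12 -> 1111111111110 (13 bits)
  5 -> 111110 (6 bits)
Total length = 12 + 13 + 13 + 6 = 44 bits.

Unary([11, 12, 12, 5]) = 11111111111011111111111101111111111110111110 (44 bits)


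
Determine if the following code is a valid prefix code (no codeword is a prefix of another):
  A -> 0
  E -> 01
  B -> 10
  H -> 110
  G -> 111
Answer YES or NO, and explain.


Checking each pair (does one codeword prefix another?):
  A='0' vs E='01': prefix -- VIOLATION

NO -- this is NOT a valid prefix code. A (0) is a prefix of E (01).


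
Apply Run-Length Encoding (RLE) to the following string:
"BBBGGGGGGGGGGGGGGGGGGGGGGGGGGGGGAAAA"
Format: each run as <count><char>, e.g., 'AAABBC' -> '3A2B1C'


Scanning runs left to right:
  i=0: run of 'B' x 3 -> '3B'
  i=3: run of 'G' x 29 -> '29G'
  i=32: run of 'A' x 4 -> '4A'

RLE = 3B29G4A


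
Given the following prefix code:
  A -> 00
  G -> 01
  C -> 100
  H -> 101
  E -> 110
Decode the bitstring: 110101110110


Decoding step by step:
Bits 110 -> E
Bits 101 -> H
Bits 110 -> E
Bits 110 -> E


Decoded message: EHEE


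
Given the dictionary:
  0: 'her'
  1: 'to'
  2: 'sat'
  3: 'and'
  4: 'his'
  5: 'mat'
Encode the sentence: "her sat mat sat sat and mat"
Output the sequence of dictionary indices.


Look up each word in the dictionary:
  'her' -> 0
  'sat' -> 2
  'mat' -> 5
  'sat' -> 2
  'sat' -> 2
  'and' -> 3
  'mat' -> 5

Encoded: [0, 2, 5, 2, 2, 3, 5]


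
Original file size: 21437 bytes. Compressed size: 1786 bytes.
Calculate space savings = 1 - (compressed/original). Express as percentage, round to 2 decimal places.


ratio = compressed/original = 1786/21437 = 0.083314
savings = 1 - ratio = 1 - 0.083314 = 0.916686
as a percentage: 0.916686 * 100 = 91.67%

Space savings = 1 - 1786/21437 = 91.67%


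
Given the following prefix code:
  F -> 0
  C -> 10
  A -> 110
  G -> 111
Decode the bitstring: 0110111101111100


Decoding step by step:
Bits 0 -> F
Bits 110 -> A
Bits 111 -> G
Bits 10 -> C
Bits 111 -> G
Bits 110 -> A
Bits 0 -> F


Decoded message: FAGCGAF
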